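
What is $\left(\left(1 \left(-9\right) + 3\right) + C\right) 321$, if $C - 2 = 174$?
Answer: $54570$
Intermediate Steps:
$C = 176$ ($C = 2 + 174 = 176$)
$\left(\left(1 \left(-9\right) + 3\right) + C\right) 321 = \left(\left(1 \left(-9\right) + 3\right) + 176\right) 321 = \left(\left(-9 + 3\right) + 176\right) 321 = \left(-6 + 176\right) 321 = 170 \cdot 321 = 54570$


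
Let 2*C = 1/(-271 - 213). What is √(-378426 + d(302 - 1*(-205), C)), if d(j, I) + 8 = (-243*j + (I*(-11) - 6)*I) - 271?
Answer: I*√470297961947/968 ≈ 708.45*I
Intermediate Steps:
C = -1/968 (C = 1/(2*(-271 - 213)) = (½)/(-484) = (½)*(-1/484) = -1/968 ≈ -0.0010331)
d(j, I) = -279 - 243*j + I*(-6 - 11*I) (d(j, I) = -8 + ((-243*j + (I*(-11) - 6)*I) - 271) = -8 + ((-243*j + (-11*I - 6)*I) - 271) = -8 + ((-243*j + (-6 - 11*I)*I) - 271) = -8 + ((-243*j + I*(-6 - 11*I)) - 271) = -8 + (-271 - 243*j + I*(-6 - 11*I)) = -279 - 243*j + I*(-6 - 11*I))
√(-378426 + d(302 - 1*(-205), C)) = √(-378426 + (-279 - 243*(302 - 1*(-205)) - 11*(-1/968)² - 6*(-1/968))) = √(-378426 + (-279 - 243*(302 + 205) - 11*1/937024 + 3/484)) = √(-378426 + (-279 - 243*507 - 1/85184 + 3/484)) = √(-378426 + (-279 - 123201 - 1/85184 + 3/484)) = √(-378426 - 10518519793/85184) = √(-42754360177/85184) = I*√470297961947/968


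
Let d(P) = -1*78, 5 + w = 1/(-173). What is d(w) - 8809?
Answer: -8887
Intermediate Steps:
w = -866/173 (w = -5 + 1/(-173) = -5 - 1/173 = -866/173 ≈ -5.0058)
d(P) = -78
d(w) - 8809 = -78 - 8809 = -8887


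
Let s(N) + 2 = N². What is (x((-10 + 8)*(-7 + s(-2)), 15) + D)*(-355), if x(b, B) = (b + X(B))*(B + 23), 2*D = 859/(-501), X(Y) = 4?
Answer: -188932775/1002 ≈ -1.8856e+5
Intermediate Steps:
D = -859/1002 (D = (859/(-501))/2 = (859*(-1/501))/2 = (½)*(-859/501) = -859/1002 ≈ -0.85729)
s(N) = -2 + N²
x(b, B) = (4 + b)*(23 + B) (x(b, B) = (b + 4)*(B + 23) = (4 + b)*(23 + B))
(x((-10 + 8)*(-7 + s(-2)), 15) + D)*(-355) = ((92 + 4*15 + 23*((-10 + 8)*(-7 + (-2 + (-2)²))) + 15*((-10 + 8)*(-7 + (-2 + (-2)²)))) - 859/1002)*(-355) = ((92 + 60 + 23*(-2*(-7 + (-2 + 4))) + 15*(-2*(-7 + (-2 + 4)))) - 859/1002)*(-355) = ((92 + 60 + 23*(-2*(-7 + 2)) + 15*(-2*(-7 + 2))) - 859/1002)*(-355) = ((92 + 60 + 23*(-2*(-5)) + 15*(-2*(-5))) - 859/1002)*(-355) = ((92 + 60 + 23*10 + 15*10) - 859/1002)*(-355) = ((92 + 60 + 230 + 150) - 859/1002)*(-355) = (532 - 859/1002)*(-355) = (532205/1002)*(-355) = -188932775/1002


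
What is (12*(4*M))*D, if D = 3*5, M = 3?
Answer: 2160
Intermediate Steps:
D = 15
(12*(4*M))*D = (12*(4*3))*15 = (12*12)*15 = 144*15 = 2160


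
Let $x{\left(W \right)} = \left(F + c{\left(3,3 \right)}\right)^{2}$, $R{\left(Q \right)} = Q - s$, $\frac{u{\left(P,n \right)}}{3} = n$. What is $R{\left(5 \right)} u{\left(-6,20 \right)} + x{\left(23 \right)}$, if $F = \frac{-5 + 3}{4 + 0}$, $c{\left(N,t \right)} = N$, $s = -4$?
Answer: $\frac{2185}{4} \approx 546.25$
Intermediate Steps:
$u{\left(P,n \right)} = 3 n$
$R{\left(Q \right)} = 4 + Q$ ($R{\left(Q \right)} = Q - -4 = Q + 4 = 4 + Q$)
$F = - \frac{1}{2}$ ($F = - \frac{2}{4} = \left(-2\right) \frac{1}{4} = - \frac{1}{2} \approx -0.5$)
$x{\left(W \right)} = \frac{25}{4}$ ($x{\left(W \right)} = \left(- \frac{1}{2} + 3\right)^{2} = \left(\frac{5}{2}\right)^{2} = \frac{25}{4}$)
$R{\left(5 \right)} u{\left(-6,20 \right)} + x{\left(23 \right)} = \left(4 + 5\right) 3 \cdot 20 + \frac{25}{4} = 9 \cdot 60 + \frac{25}{4} = 540 + \frac{25}{4} = \frac{2185}{4}$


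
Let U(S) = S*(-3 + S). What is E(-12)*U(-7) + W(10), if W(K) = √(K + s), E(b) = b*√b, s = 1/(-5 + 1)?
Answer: √39/2 - 1680*I*√3 ≈ 3.1225 - 2909.8*I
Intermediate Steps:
s = -¼ (s = 1/(-4) = -¼ ≈ -0.25000)
E(b) = b^(3/2)
W(K) = √(-¼ + K) (W(K) = √(K - ¼) = √(-¼ + K))
E(-12)*U(-7) + W(10) = (-12)^(3/2)*(-7*(-3 - 7)) + √(-1 + 4*10)/2 = (-24*I*√3)*(-7*(-10)) + √(-1 + 40)/2 = -24*I*√3*70 + √39/2 = -1680*I*√3 + √39/2 = √39/2 - 1680*I*√3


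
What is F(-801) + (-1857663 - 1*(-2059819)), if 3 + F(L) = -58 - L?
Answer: 202896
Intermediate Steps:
F(L) = -61 - L (F(L) = -3 + (-58 - L) = -61 - L)
F(-801) + (-1857663 - 1*(-2059819)) = (-61 - 1*(-801)) + (-1857663 - 1*(-2059819)) = (-61 + 801) + (-1857663 + 2059819) = 740 + 202156 = 202896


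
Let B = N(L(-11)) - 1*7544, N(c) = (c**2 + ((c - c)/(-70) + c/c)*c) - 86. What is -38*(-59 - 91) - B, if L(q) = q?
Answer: 13220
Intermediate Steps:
N(c) = -86 + c + c**2 (N(c) = (c**2 + (0*(-1/70) + 1)*c) - 86 = (c**2 + (0 + 1)*c) - 86 = (c**2 + 1*c) - 86 = (c**2 + c) - 86 = (c + c**2) - 86 = -86 + c + c**2)
B = -7520 (B = (-86 - 11 + (-11)**2) - 1*7544 = (-86 - 11 + 121) - 7544 = 24 - 7544 = -7520)
-38*(-59 - 91) - B = -38*(-59 - 91) - 1*(-7520) = -38*(-150) + 7520 = 5700 + 7520 = 13220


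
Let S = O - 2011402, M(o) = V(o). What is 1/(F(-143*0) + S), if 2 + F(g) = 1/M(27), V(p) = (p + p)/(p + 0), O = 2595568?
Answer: 2/1168329 ≈ 1.7118e-6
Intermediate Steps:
V(p) = 2 (V(p) = (2*p)/p = 2)
M(o) = 2
S = 584166 (S = 2595568 - 2011402 = 584166)
F(g) = -3/2 (F(g) = -2 + 1/2 = -2 + ½ = -3/2)
1/(F(-143*0) + S) = 1/(-3/2 + 584166) = 1/(1168329/2) = 2/1168329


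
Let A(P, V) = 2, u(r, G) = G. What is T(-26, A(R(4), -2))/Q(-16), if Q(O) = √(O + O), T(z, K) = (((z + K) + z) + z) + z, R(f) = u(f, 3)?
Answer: 51*I*√2/4 ≈ 18.031*I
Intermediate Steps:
R(f) = 3
T(z, K) = K + 4*z (T(z, K) = (((K + z) + z) + z) + z = ((K + 2*z) + z) + z = (K + 3*z) + z = K + 4*z)
Q(O) = √2*√O (Q(O) = √(2*O) = √2*√O)
T(-26, A(R(4), -2))/Q(-16) = (2 + 4*(-26))/((√2*√(-16))) = (2 - 104)/((√2*(4*I))) = -102*(-I*√2/8) = -(-51)*I*√2/4 = 51*I*√2/4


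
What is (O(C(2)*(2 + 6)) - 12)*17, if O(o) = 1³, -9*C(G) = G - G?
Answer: -187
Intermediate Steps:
C(G) = 0 (C(G) = -(G - G)/9 = -⅑*0 = 0)
O(o) = 1
(O(C(2)*(2 + 6)) - 12)*17 = (1 - 12)*17 = -11*17 = -187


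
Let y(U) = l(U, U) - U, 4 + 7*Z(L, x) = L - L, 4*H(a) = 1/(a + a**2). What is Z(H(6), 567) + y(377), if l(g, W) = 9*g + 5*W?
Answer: 34303/7 ≈ 4900.4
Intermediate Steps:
H(a) = 1/(4*(a + a**2))
l(g, W) = 5*W + 9*g
Z(L, x) = -4/7 (Z(L, x) = -4/7 + (L - L)/7 = -4/7 + (1/7)*0 = -4/7 + 0 = -4/7)
y(U) = 13*U (y(U) = (5*U + 9*U) - U = 14*U - U = 13*U)
Z(H(6), 567) + y(377) = -4/7 + 13*377 = -4/7 + 4901 = 34303/7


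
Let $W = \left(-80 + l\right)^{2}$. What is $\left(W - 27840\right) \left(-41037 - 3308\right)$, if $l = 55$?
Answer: $1206849175$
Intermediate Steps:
$W = 625$ ($W = \left(-80 + 55\right)^{2} = \left(-25\right)^{2} = 625$)
$\left(W - 27840\right) \left(-41037 - 3308\right) = \left(625 - 27840\right) \left(-41037 - 3308\right) = \left(-27215\right) \left(-44345\right) = 1206849175$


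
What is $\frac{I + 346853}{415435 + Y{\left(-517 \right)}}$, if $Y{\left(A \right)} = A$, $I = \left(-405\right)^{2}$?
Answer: $\frac{255439}{207459} \approx 1.2313$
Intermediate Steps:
$I = 164025$
$\frac{I + 346853}{415435 + Y{\left(-517 \right)}} = \frac{164025 + 346853}{415435 - 517} = \frac{510878}{414918} = 510878 \cdot \frac{1}{414918} = \frac{255439}{207459}$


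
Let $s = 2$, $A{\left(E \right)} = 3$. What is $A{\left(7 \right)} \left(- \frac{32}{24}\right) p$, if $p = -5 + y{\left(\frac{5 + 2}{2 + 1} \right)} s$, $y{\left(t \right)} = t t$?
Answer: $- \frac{212}{9} \approx -23.556$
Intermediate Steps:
$y{\left(t \right)} = t^{2}$
$p = \frac{53}{9}$ ($p = -5 + \left(\frac{5 + 2}{2 + 1}\right)^{2} \cdot 2 = -5 + \left(\frac{7}{3}\right)^{2} \cdot 2 = -5 + \frac{49}{9} \cdot 2 = -5 + \frac{98}{9} = \frac{53}{9} \approx 5.8889$)
$A{\left(7 \right)} \left(- \frac{32}{24}\right) p = 3 \left(- \frac{32}{24}\right) \frac{53}{9} = 3 \left(\left(-32\right) \frac{1}{24}\right) \frac{53}{9} = 3 \left(- \frac{4}{3}\right) \frac{53}{9} = \left(-4\right) \frac{53}{9} = - \frac{212}{9}$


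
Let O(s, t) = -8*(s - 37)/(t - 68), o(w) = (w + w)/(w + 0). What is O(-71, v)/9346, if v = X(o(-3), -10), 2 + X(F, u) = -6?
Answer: -108/88787 ≈ -0.0012164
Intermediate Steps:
o(w) = 2 (o(w) = (2*w)/w = 2)
X(F, u) = -8 (X(F, u) = -2 - 6 = -8)
v = -8
O(s, t) = -8*(-37 + s)/(-68 + t)
O(-71, v)/9346 = (8*(37 - 1*(-71))/(-68 - 8))/9346 = (8*(37 + 71)/(-76))*(1/9346) = (8*(-1/76)*108)*(1/9346) = -216/19*1/9346 = -108/88787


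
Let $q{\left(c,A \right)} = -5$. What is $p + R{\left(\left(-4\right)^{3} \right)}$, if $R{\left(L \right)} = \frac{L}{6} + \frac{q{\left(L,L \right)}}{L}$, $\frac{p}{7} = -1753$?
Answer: $- \frac{2358065}{192} \approx -12282.0$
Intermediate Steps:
$p = -12271$ ($p = 7 \left(-1753\right) = -12271$)
$R{\left(L \right)} = - \frac{5}{L} + \frac{L}{6}$ ($R{\left(L \right)} = \frac{L}{6} - \frac{5}{L} = - \frac{5}{L} + \frac{L}{6}$)
$p + R{\left(\left(-4\right)^{3} \right)} = -12271 + \left(- \frac{5}{\left(-4\right)^{3}} + \frac{\left(-4\right)^{3}}{6}\right) = -12271 + \left(- \frac{5}{-64} + \frac{1}{6} \left(-64\right)\right) = -12271 - \frac{2033}{192} = - \frac{2358065}{192}$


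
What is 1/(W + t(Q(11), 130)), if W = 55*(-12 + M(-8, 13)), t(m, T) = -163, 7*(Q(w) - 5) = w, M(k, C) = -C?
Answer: -1/1538 ≈ -0.00065020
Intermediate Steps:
Q(w) = 5 + w/7
W = -1375 (W = 55*(-12 - 1*13) = 55*(-12 - 13) = 55*(-25) = -1375)
1/(W + t(Q(11), 130)) = 1/(-1375 - 163) = 1/(-1538) = -1/1538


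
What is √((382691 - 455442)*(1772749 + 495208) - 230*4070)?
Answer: 3*I*√18333008423 ≈ 4.062e+5*I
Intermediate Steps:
√((382691 - 455442)*(1772749 + 495208) - 230*4070) = √(-72751*2267957 - 936100) = √(-164996139707 - 936100) = √(-164997075807) = 3*I*√18333008423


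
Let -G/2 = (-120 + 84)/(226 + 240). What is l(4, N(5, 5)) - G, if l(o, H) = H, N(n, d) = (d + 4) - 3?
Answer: 1362/233 ≈ 5.8455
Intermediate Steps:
G = 36/233 (G = -2*(-120 + 84)/(226 + 240) = -(-72)/466 = -2*(-18/233) = 36/233 ≈ 0.15451)
N(n, d) = 1 + d (N(n, d) = (4 + d) - 3 = 1 + d)
l(4, N(5, 5)) - G = (1 + 5) - 1*36/233 = 6 - 36/233 = 1362/233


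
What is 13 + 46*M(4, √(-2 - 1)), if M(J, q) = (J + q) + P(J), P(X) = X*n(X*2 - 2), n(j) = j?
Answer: 1301 + 46*I*√3 ≈ 1301.0 + 79.674*I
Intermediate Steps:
P(X) = X*(-2 + 2*X) (P(X) = X*(X*2 - 2) = X*(2*X - 2) = X*(-2 + 2*X))
M(J, q) = J + q + 2*J*(-1 + J) (M(J, q) = (J + q) + 2*J*(-1 + J) = J + q + 2*J*(-1 + J))
13 + 46*M(4, √(-2 - 1)) = 13 + 46*(√(-2 - 1) - 1*4 + 2*4²) = 13 + 46*(√(-3) - 4 + 2*16) = 13 + 46*(I*√3 - 4 + 32) = 13 + 46*(28 + I*√3) = 13 + (1288 + 46*I*√3) = 1301 + 46*I*√3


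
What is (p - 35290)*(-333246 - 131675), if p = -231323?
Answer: 123953982573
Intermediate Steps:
(p - 35290)*(-333246 - 131675) = (-231323 - 35290)*(-333246 - 131675) = -266613*(-464921) = 123953982573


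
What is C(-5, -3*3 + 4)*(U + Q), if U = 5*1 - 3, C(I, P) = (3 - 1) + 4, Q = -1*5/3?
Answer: 2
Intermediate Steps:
Q = -5/3 (Q = -5*⅓ = -5/3 ≈ -1.6667)
C(I, P) = 6 (C(I, P) = 2 + 4 = 6)
U = 2 (U = 5 - 3 = 2)
C(-5, -3*3 + 4)*(U + Q) = 6*(2 - 5/3) = 6*(⅓) = 2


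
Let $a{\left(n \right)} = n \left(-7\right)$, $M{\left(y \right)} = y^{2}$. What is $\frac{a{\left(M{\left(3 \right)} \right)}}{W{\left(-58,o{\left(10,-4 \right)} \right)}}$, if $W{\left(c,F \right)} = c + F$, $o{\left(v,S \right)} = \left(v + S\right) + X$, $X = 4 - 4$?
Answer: $\frac{63}{52} \approx 1.2115$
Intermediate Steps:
$X = 0$
$a{\left(n \right)} = - 7 n$
$o{\left(v,S \right)} = S + v$ ($o{\left(v,S \right)} = \left(v + S\right) + 0 = \left(S + v\right) + 0 = S + v$)
$W{\left(c,F \right)} = F + c$
$\frac{a{\left(M{\left(3 \right)} \right)}}{W{\left(-58,o{\left(10,-4 \right)} \right)}} = \frac{\left(-7\right) 3^{2}}{\left(-4 + 10\right) - 58} = \frac{\left(-7\right) 9}{6 - 58} = - \frac{63}{-52} = \left(-63\right) \left(- \frac{1}{52}\right) = \frac{63}{52}$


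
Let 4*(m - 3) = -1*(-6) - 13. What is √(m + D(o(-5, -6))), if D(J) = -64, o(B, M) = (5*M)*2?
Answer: I*√251/2 ≈ 7.9215*I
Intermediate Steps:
o(B, M) = 10*M
m = 5/4 (m = 3 + (-1*(-6) - 13)/4 = 3 + (6 - 13)/4 = 3 + (¼)*(-7) = 3 - 7/4 = 5/4 ≈ 1.2500)
√(m + D(o(-5, -6))) = √(5/4 - 64) = √(-251/4) = I*√251/2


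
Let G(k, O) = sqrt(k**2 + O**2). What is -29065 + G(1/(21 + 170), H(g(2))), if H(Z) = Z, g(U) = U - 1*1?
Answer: -29065 + sqrt(36482)/191 ≈ -29064.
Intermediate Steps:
g(U) = -1 + U (g(U) = U - 1 = -1 + U)
G(k, O) = sqrt(O**2 + k**2)
-29065 + G(1/(21 + 170), H(g(2))) = -29065 + sqrt((-1 + 2)**2 + (1/(21 + 170))**2) = -29065 + sqrt(1**2 + (1/191)**2) = -29065 + sqrt(1 + (1/191)**2) = -29065 + sqrt(1 + 1/36481) = -29065 + sqrt(36482/36481) = -29065 + sqrt(36482)/191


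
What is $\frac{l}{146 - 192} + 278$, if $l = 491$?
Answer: $\frac{12297}{46} \approx 267.33$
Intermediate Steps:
$\frac{l}{146 - 192} + 278 = \frac{1}{146 - 192} \cdot 491 + 278 = \frac{1}{-46} \cdot 491 + 278 = \left(- \frac{1}{46}\right) 491 + 278 = - \frac{491}{46} + 278 = \frac{12297}{46}$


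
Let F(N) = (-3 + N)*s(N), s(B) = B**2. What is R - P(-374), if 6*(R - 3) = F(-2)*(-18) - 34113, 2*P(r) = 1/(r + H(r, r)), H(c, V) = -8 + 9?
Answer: -2097192/373 ≈ -5622.5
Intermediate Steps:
H(c, V) = 1
F(N) = N**2*(-3 + N) (F(N) = (-3 + N)*N**2 = N**2*(-3 + N))
P(r) = 1/(2*(1 + r)) (P(r) = 1/(2*(r + 1)) = 1/(2*(1 + r)))
R = -11245/2 (R = 3 + (((-2)**2*(-3 - 2))*(-18) - 34113)/6 = 3 + ((4*(-5))*(-18) - 34113)/6 = 3 + (-20*(-18) - 34113)/6 = 3 + (360 - 34113)/6 = 3 + (1/6)*(-33753) = 3 - 11251/2 = -11245/2 ≈ -5622.5)
R - P(-374) = -11245/2 - 1/(2*(1 - 374)) = -11245/2 - 1/(2*(-373)) = -11245/2 - (-1)/(2*373) = -11245/2 - 1*(-1/746) = -11245/2 + 1/746 = -2097192/373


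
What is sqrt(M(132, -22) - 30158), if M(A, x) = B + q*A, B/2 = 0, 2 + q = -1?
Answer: I*sqrt(30554) ≈ 174.8*I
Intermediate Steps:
q = -3 (q = -2 - 1 = -3)
B = 0 (B = 2*0 = 0)
M(A, x) = -3*A (M(A, x) = 0 - 3*A = -3*A)
sqrt(M(132, -22) - 30158) = sqrt(-3*132 - 30158) = sqrt(-396 - 30158) = sqrt(-30554) = I*sqrt(30554)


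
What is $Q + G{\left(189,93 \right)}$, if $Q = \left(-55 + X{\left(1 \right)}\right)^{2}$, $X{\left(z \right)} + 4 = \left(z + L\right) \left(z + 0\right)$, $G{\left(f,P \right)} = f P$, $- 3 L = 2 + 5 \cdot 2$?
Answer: $21421$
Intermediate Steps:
$L = -4$ ($L = - \frac{2 + 5 \cdot 2}{3} = - \frac{2 + 10}{3} = \left(- \frac{1}{3}\right) 12 = -4$)
$G{\left(f,P \right)} = P f$
$X{\left(z \right)} = -4 + z \left(-4 + z\right)$ ($X{\left(z \right)} = -4 + \left(z - 4\right) \left(z + 0\right) = -4 + \left(-4 + z\right) z = -4 + z \left(-4 + z\right)$)
$Q = 3844$ ($Q = \left(-55 - \left(8 - 1\right)\right)^{2} = \left(-55 - 7\right)^{2} = \left(-62\right)^{2} = 3844$)
$Q + G{\left(189,93 \right)} = 3844 + 93 \cdot 189 = 3844 + 17577 = 21421$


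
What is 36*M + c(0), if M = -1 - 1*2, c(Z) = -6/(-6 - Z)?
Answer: -107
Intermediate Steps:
M = -3 (M = -1 - 2 = -3)
36*M + c(0) = 36*(-3) + 6/(6 + 0) = -108 + 6/6 = -108 + 6*(⅙) = -108 + 1 = -107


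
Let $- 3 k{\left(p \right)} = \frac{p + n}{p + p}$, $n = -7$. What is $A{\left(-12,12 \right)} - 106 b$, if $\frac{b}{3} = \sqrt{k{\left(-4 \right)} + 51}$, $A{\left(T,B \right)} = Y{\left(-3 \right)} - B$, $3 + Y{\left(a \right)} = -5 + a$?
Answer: $-23 - \frac{53 \sqrt{7278}}{2} \approx -2283.7$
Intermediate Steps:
$Y{\left(a \right)} = -8 + a$ ($Y{\left(a \right)} = -3 + \left(-5 + a\right) = -8 + a$)
$A{\left(T,B \right)} = -11 - B$ ($A{\left(T,B \right)} = \left(-8 - 3\right) - B = -11 - B$)
$k{\left(p \right)} = - \frac{-7 + p}{6 p}$ ($k{\left(p \right)} = - \frac{\left(p - 7\right) \frac{1}{p + p}}{3} = - \frac{\left(-7 + p\right) \frac{1}{2 p}}{3} = - \frac{\frac{1}{2} \frac{1}{p} \left(-7 + p\right)}{3} = - \frac{-7 + p}{6 p}$)
$b = \frac{\sqrt{7278}}{4}$ ($b = 3 \sqrt{\frac{7 - -4}{6 \left(-4\right)} + 51} = 3 \sqrt{\frac{1}{6} \left(- \frac{1}{4}\right) \left(7 + 4\right) + 51} = 3 \sqrt{\frac{1}{6} \left(- \frac{1}{4}\right) 11 + 51} = 3 \sqrt{- \frac{11}{24} + 51} = 3 \sqrt{\frac{1213}{24}} = 3 \frac{\sqrt{7278}}{12} = \frac{\sqrt{7278}}{4} \approx 21.328$)
$A{\left(-12,12 \right)} - 106 b = \left(-11 - 12\right) - 106 \frac{\sqrt{7278}}{4} = \left(-11 - 12\right) - \frac{53 \sqrt{7278}}{2} = -23 - \frac{53 \sqrt{7278}}{2}$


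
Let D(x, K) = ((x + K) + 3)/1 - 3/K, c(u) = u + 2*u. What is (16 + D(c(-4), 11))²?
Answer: 38025/121 ≈ 314.26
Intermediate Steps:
c(u) = 3*u
D(x, K) = 3 + K + x - 3/K (D(x, K) = ((K + x) + 3)*1 - 3/K = (3 + K + x)*1 - 3/K = (3 + K + x) - 3/K = 3 + K + x - 3/K)
(16 + D(c(-4), 11))² = (16 + (3 + 11 + 3*(-4) - 3/11))² = (16 + (3 + 11 - 12 - 3*1/11))² = (16 + (3 + 11 - 12 - 3/11))² = (16 + 19/11)² = (195/11)² = 38025/121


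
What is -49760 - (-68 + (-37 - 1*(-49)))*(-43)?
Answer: -52168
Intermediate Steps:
-49760 - (-68 + (-37 - 1*(-49)))*(-43) = -49760 - (-68 + (-37 + 49))*(-43) = -49760 - (-68 + 12)*(-43) = -49760 - (-56)*(-43) = -49760 - 1*2408 = -49760 - 2408 = -52168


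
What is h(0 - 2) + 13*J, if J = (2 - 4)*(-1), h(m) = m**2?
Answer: 30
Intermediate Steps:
J = 2 (J = -2*(-1) = 2)
h(0 - 2) + 13*J = (0 - 2)**2 + 13*2 = (-2)**2 + 26 = 4 + 26 = 30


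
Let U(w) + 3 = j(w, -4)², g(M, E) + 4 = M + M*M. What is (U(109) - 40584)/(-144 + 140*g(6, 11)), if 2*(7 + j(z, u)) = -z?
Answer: -147219/20704 ≈ -7.1107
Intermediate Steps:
g(M, E) = -4 + M + M² (g(M, E) = -4 + (M + M*M) = -4 + (M + M²) = -4 + M + M²)
j(z, u) = -7 - z/2 (j(z, u) = -7 + (-z)/2 = -7 - z/2)
U(w) = -3 + (-7 - w/2)²
(U(109) - 40584)/(-144 + 140*g(6, 11)) = ((-3 + (14 + 109)²/4) - 40584)/(-144 + 140*(-4 + 6 + 6²)) = ((-3 + (¼)*123²) - 40584)/(-144 + 140*(-4 + 6 + 36)) = ((-3 + (¼)*15129) - 40584)/(-144 + 140*38) = ((-3 + 15129/4) - 40584)/(-144 + 5320) = (15117/4 - 40584)/5176 = -147219/4*1/5176 = -147219/20704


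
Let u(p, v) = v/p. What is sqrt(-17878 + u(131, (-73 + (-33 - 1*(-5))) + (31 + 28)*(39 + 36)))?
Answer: I*sqrt(306237914)/131 ≈ 133.59*I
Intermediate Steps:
sqrt(-17878 + u(131, (-73 + (-33 - 1*(-5))) + (31 + 28)*(39 + 36))) = sqrt(-17878 + ((-73 + (-33 - 1*(-5))) + (31 + 28)*(39 + 36))/131) = sqrt(-17878 + ((-73 + (-33 + 5)) + 59*75)*(1/131)) = sqrt(-17878 + ((-73 - 28) + 4425)*(1/131)) = sqrt(-17878 + (-101 + 4425)*(1/131)) = sqrt(-17878 + 4324*(1/131)) = sqrt(-17878 + 4324/131) = sqrt(-2337694/131) = I*sqrt(306237914)/131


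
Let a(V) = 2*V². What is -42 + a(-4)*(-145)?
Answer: -4682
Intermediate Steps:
-42 + a(-4)*(-145) = -42 + (2*(-4)²)*(-145) = -42 + (2*16)*(-145) = -42 + 32*(-145) = -42 - 4640 = -4682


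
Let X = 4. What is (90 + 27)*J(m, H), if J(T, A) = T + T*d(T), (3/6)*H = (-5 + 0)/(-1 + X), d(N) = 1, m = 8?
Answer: 1872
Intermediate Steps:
H = -10/3 (H = 2*((-5 + 0)/(-1 + 4)) = 2*(-5/3) = -10/3 ≈ -3.3333)
J(T, A) = 2*T (J(T, A) = T + T*1 = T + T = 2*T)
(90 + 27)*J(m, H) = (90 + 27)*(2*8) = 117*16 = 1872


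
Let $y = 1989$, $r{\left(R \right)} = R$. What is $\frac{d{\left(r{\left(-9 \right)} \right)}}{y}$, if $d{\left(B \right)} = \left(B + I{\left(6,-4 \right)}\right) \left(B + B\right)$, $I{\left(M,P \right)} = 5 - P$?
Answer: $0$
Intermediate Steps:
$d{\left(B \right)} = 2 B \left(9 + B\right)$ ($d{\left(B \right)} = \left(B + \left(5 - -4\right)\right) \left(B + B\right) = \left(B + \left(5 + 4\right)\right) 2 B = \left(B + 9\right) 2 B = \left(9 + B\right) 2 B = 2 B \left(9 + B\right)$)
$\frac{d{\left(r{\left(-9 \right)} \right)}}{y} = \frac{2 \left(-9\right) \left(9 - 9\right)}{1989} = 2 \left(-9\right) 0 \cdot \frac{1}{1989} = 0 \cdot \frac{1}{1989} = 0$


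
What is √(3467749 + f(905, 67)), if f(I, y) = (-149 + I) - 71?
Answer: √3468434 ≈ 1862.4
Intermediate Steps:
f(I, y) = -220 + I
√(3467749 + f(905, 67)) = √(3467749 + (-220 + 905)) = √(3467749 + 685) = √3468434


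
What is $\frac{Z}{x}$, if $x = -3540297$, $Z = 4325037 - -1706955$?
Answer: $- \frac{2010664}{1180099} \approx -1.7038$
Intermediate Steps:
$Z = 6031992$ ($Z = 4325037 + 1706955 = 6031992$)
$\frac{Z}{x} = \frac{6031992}{-3540297} = 6031992 \left(- \frac{1}{3540297}\right) = - \frac{2010664}{1180099}$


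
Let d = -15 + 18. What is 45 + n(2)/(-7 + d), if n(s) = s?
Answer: 89/2 ≈ 44.500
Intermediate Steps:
d = 3
45 + n(2)/(-7 + d) = 45 + 2/(-7 + 3) = 45 + 2/(-4) = 45 + 2*(-¼) = 45 - ½ = 89/2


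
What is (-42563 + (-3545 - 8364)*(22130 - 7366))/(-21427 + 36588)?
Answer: -175867039/15161 ≈ -11600.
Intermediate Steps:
(-42563 + (-3545 - 8364)*(22130 - 7366))/(-21427 + 36588) = (-42563 - 11909*14764)/15161 = (-42563 - 175824476)*(1/15161) = -175867039*1/15161 = -175867039/15161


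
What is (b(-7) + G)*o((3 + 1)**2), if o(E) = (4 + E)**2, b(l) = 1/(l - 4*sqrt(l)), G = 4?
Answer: 36400/23 + 1600*I*sqrt(7)/161 ≈ 1582.6 + 26.293*I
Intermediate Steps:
(b(-7) + G)*o((3 + 1)**2) = (1/(-7 - 4*I*sqrt(7)) + 4)*(4 + (3 + 1)**2)**2 = (1/(-7 - 4*I*sqrt(7)) + 4)*(4 + 4**2)**2 = (1/(-7 - 4*I*sqrt(7)) + 4)*(4 + 16)**2 = (4 + 1/(-7 - 4*I*sqrt(7)))*20**2 = (4 + 1/(-7 - 4*I*sqrt(7)))*400 = 1600 + 400/(-7 - 4*I*sqrt(7))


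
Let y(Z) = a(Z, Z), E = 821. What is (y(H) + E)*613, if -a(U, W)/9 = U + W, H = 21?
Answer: 271559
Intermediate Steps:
a(U, W) = -9*U - 9*W (a(U, W) = -9*(U + W) = -9*U - 9*W)
y(Z) = -18*Z (y(Z) = -9*Z - 9*Z = -18*Z)
(y(H) + E)*613 = (-18*21 + 821)*613 = (-378 + 821)*613 = 443*613 = 271559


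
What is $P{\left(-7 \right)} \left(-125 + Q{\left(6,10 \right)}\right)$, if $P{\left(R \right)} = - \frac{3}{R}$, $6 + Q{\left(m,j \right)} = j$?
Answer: $- \frac{363}{7} \approx -51.857$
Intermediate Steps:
$Q{\left(m,j \right)} = -6 + j$
$P{\left(-7 \right)} \left(-125 + Q{\left(6,10 \right)}\right) = - \frac{3}{-7} \left(-125 + \left(-6 + 10\right)\right) = \left(-3\right) \left(- \frac{1}{7}\right) \left(-125 + 4\right) = \frac{3}{7} \left(-121\right) = - \frac{363}{7}$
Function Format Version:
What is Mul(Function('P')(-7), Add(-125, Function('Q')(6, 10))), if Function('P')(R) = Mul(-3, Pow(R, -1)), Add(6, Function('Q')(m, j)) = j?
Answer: Rational(-363, 7) ≈ -51.857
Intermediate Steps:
Function('Q')(m, j) = Add(-6, j)
Mul(Function('P')(-7), Add(-125, Function('Q')(6, 10))) = Mul(Mul(-3, Pow(-7, -1)), Add(-125, Add(-6, 10))) = Mul(Mul(-3, Rational(-1, 7)), Add(-125, 4)) = Mul(Rational(3, 7), -121) = Rational(-363, 7)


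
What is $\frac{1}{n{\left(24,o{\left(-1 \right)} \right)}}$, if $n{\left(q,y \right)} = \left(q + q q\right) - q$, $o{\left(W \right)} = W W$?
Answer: $\frac{1}{576} \approx 0.0017361$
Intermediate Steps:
$o{\left(W \right)} = W^{2}$
$n{\left(q,y \right)} = q^{2}$ ($n{\left(q,y \right)} = \left(q + q^{2}\right) - q = q^{2}$)
$\frac{1}{n{\left(24,o{\left(-1 \right)} \right)}} = \frac{1}{24^{2}} = \frac{1}{576}$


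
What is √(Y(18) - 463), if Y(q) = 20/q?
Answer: I*√4157/3 ≈ 21.492*I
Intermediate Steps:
√(Y(18) - 463) = √(20/18 - 463) = √(20*(1/18) - 463) = √(10/9 - 463) = √(-4157/9) = I*√4157/3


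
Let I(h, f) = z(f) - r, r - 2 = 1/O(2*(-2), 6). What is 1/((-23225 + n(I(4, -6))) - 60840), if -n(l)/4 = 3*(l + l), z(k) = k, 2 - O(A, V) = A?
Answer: -1/83869 ≈ -1.1923e-5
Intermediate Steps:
O(A, V) = 2 - A
r = 13/6 (r = 2 + 1/(2 - 2*(-2)) = 2 + 1/(2 - 1*(-4)) = 2 + 1/(2 + 4) = 2 + 1/6 = 2 + ⅙ = 13/6 ≈ 2.1667)
I(h, f) = -13/6 + f (I(h, f) = f - 1*13/6 = f - 13/6 = -13/6 + f)
n(l) = -24*l (n(l) = -12*(l + l) = -12*2*l = -24*l)
1/((-23225 + n(I(4, -6))) - 60840) = 1/((-23225 - 24*(-13/6 - 6)) - 60840) = 1/((-23225 - 24*(-49/6)) - 60840) = 1/((-23225 + 196) - 60840) = 1/(-23029 - 60840) = 1/(-83869) = -1/83869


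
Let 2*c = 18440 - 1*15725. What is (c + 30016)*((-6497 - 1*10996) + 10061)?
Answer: -233167852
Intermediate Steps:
c = 2715/2 (c = (18440 - 1*15725)/2 = (18440 - 15725)/2 = (½)*2715 = 2715/2 ≈ 1357.5)
(c + 30016)*((-6497 - 1*10996) + 10061) = (2715/2 + 30016)*((-6497 - 1*10996) + 10061) = 62747*((-6497 - 10996) + 10061)/2 = 62747*(-17493 + 10061)/2 = (62747/2)*(-7432) = -233167852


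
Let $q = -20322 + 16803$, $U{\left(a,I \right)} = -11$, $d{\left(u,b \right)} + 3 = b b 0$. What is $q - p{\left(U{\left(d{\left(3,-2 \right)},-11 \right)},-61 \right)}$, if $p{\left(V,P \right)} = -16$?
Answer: $-3503$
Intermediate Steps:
$d{\left(u,b \right)} = -3$ ($d{\left(u,b \right)} = -3 + b b 0 = -3 + b^{2} \cdot 0 = -3 + 0 = -3$)
$q = -3519$
$q - p{\left(U{\left(d{\left(3,-2 \right)},-11 \right)},-61 \right)} = -3519 - -16 = -3519 + 16 = -3503$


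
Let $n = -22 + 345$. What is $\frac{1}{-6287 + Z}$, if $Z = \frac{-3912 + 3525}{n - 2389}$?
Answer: $- \frac{2066}{12988555} \approx -0.00015906$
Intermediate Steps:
$n = 323$
$Z = \frac{387}{2066}$ ($Z = \frac{-3912 + 3525}{323 - 2389} = - \frac{387}{-2066} = \left(-387\right) \left(- \frac{1}{2066}\right) = \frac{387}{2066} \approx 0.18732$)
$\frac{1}{-6287 + Z} = \frac{1}{-6287 + \frac{387}{2066}} = \frac{1}{- \frac{12988555}{2066}} = - \frac{2066}{12988555}$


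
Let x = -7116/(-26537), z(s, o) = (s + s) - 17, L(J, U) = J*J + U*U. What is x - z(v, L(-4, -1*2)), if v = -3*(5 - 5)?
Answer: 458245/26537 ≈ 17.268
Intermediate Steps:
v = 0 (v = -3*0 = 0)
L(J, U) = J² + U²
z(s, o) = -17 + 2*s (z(s, o) = 2*s - 17 = -17 + 2*s)
x = 7116/26537 (x = -7116*(-1/26537) = 7116/26537 ≈ 0.26815)
x - z(v, L(-4, -1*2)) = 7116/26537 - (-17 + 2*0) = 7116/26537 - (-17 + 0) = 7116/26537 - 1*(-17) = 7116/26537 + 17 = 458245/26537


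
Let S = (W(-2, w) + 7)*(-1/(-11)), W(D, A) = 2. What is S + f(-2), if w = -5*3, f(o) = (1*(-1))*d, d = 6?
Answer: -57/11 ≈ -5.1818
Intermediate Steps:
f(o) = -6 (f(o) = (1*(-1))*6 = -1*6 = -6)
w = -15
S = 9/11 (S = (2 + 7)*(-1/(-11)) = 9*(-1*(-1/11)) = 9*(1/11) = 9/11 ≈ 0.81818)
S + f(-2) = 9/11 - 6 = -57/11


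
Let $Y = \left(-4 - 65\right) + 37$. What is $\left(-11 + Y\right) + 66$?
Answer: $23$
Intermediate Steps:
$Y = -32$ ($Y = -69 + 37 = -32$)
$\left(-11 + Y\right) + 66 = \left(-11 - 32\right) + 66 = -43 + 66 = 23$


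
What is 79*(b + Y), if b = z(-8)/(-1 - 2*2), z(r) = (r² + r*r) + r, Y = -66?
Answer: -7110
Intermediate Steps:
z(r) = r + 2*r² (z(r) = (r² + r²) + r = 2*r² + r = r + 2*r²)
b = -24 (b = (-8*(1 + 2*(-8)))/(-1 - 2*2) = (-8*(1 - 16))/(-1 - 4) = -8*(-15)/(-5) = 120*(-⅕) = -24)
79*(b + Y) = 79*(-24 - 66) = 79*(-90) = -7110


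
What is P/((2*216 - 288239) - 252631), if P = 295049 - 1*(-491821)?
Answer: -131145/90073 ≈ -1.4560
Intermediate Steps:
P = 786870 (P = 295049 + 491821 = 786870)
P/((2*216 - 288239) - 252631) = 786870/((2*216 - 288239) - 252631) = 786870/((432 - 288239) - 252631) = 786870/(-287807 - 252631) = 786870/(-540438) = 786870*(-1/540438) = -131145/90073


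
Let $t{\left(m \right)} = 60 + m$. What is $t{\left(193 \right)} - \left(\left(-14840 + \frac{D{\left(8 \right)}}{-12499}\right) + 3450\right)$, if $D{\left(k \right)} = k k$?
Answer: $\frac{145525921}{12499} \approx 11643.0$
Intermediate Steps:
$D{\left(k \right)} = k^{2}$
$t{\left(193 \right)} - \left(\left(-14840 + \frac{D{\left(8 \right)}}{-12499}\right) + 3450\right) = \left(60 + 193\right) - \left(\left(-14840 + \frac{8^{2}}{-12499}\right) + 3450\right) = 253 - \left(\left(-14840 + 64 \left(- \frac{1}{12499}\right)\right) + 3450\right) = 253 - \left(\left(-14840 - \frac{64}{12499}\right) + 3450\right) = 253 - \left(- \frac{185485224}{12499} + 3450\right) = 253 - - \frac{142363674}{12499} = 253 + \frac{142363674}{12499} = \frac{145525921}{12499}$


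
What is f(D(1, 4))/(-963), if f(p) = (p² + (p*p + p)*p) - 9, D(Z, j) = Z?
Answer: 2/321 ≈ 0.0062305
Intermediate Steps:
f(p) = -9 + p² + p*(p + p²) (f(p) = (p² + (p² + p)*p) - 9 = (p² + (p + p²)*p) - 9 = (p² + p*(p + p²)) - 9 = -9 + p² + p*(p + p²))
f(D(1, 4))/(-963) = (-9 + 1³ + 2*1²)/(-963) = (-9 + 1 + 2*1)*(-1/963) = (-9 + 1 + 2)*(-1/963) = -6*(-1/963) = 2/321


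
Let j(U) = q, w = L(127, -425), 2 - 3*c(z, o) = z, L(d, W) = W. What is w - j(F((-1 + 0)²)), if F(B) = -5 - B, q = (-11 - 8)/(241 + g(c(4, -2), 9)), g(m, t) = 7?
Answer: -105381/248 ≈ -424.92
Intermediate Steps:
c(z, o) = ⅔ - z/3
w = -425
q = -19/248 (q = (-11 - 8)/(241 + 7) = -19/248 ≈ -0.076613)
j(U) = -19/248
w - j(F((-1 + 0)²)) = -425 - 1*(-19/248) = -425 + 19/248 = -105381/248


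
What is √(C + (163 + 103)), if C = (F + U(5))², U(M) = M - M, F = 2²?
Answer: √282 ≈ 16.793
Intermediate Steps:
F = 4
U(M) = 0
C = 16 (C = (4 + 0)² = 4² = 16)
√(C + (163 + 103)) = √(16 + (163 + 103)) = √(16 + 266) = √282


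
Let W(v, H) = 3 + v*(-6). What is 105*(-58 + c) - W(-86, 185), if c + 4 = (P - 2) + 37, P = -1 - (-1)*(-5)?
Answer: -3984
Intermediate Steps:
P = -6 (P = -1 - 1*5 = -1 - 5 = -6)
c = 25 (c = -4 + ((-6 - 2) + 37) = -4 + (-8 + 37) = -4 + 29 = 25)
W(v, H) = 3 - 6*v
105*(-58 + c) - W(-86, 185) = 105*(-58 + 25) - (3 - 6*(-86)) = 105*(-33) - (3 + 516) = -3465 - 1*519 = -3465 - 519 = -3984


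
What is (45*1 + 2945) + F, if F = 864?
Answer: 3854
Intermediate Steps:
(45*1 + 2945) + F = (45*1 + 2945) + 864 = (45 + 2945) + 864 = 2990 + 864 = 3854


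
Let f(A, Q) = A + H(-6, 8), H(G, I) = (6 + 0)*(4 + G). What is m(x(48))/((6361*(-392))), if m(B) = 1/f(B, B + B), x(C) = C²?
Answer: -1/5715129504 ≈ -1.7497e-10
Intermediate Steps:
H(G, I) = 24 + 6*G (H(G, I) = 6*(4 + G) = 24 + 6*G)
f(A, Q) = -12 + A (f(A, Q) = A + (24 + 6*(-6)) = A + (24 - 36) = A - 12 = -12 + A)
m(B) = 1/(-12 + B)
m(x(48))/((6361*(-392))) = 1/((-12 + 48²)*((6361*(-392)))) = 1/((-12 + 2304)*(-2493512)) = -1/2493512/2292 = (1/2292)*(-1/2493512) = -1/5715129504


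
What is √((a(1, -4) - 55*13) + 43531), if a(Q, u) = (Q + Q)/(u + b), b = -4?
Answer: √171263/2 ≈ 206.92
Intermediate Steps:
a(Q, u) = 2*Q/(-4 + u) (a(Q, u) = (Q + Q)/(u - 4) = (2*Q)/(-4 + u) = 2*Q/(-4 + u))
√((a(1, -4) - 55*13) + 43531) = √((2*1/(-4 - 4) - 55*13) + 43531) = √((2*1/(-8) - 715) + 43531) = √((2*1*(-⅛) - 715) + 43531) = √((-¼ - 715) + 43531) = √(-2861/4 + 43531) = √(171263/4) = √171263/2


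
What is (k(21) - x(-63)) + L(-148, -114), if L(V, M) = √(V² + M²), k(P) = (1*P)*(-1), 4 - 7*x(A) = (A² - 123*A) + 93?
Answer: 11660/7 + 10*√349 ≈ 1852.5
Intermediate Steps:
x(A) = -89/7 - A²/7 + 123*A/7 (x(A) = 4/7 - ((A² - 123*A) + 93)/7 = 4/7 - (93 + A² - 123*A)/7 = 4/7 + (-93/7 - A²/7 + 123*A/7) = -89/7 - A²/7 + 123*A/7)
k(P) = -P (k(P) = P*(-1) = -P)
L(V, M) = √(M² + V²)
(k(21) - x(-63)) + L(-148, -114) = (-1*21 - (-89/7 - ⅐*(-63)² + (123/7)*(-63))) + √((-114)² + (-148)²) = (-21 - (-89/7 - ⅐*3969 - 1107)) + √(12996 + 21904) = (-21 - (-89/7 - 567 - 1107)) + √34900 = (-21 - 1*(-11807/7)) + 10*√349 = (-21 + 11807/7) + 10*√349 = 11660/7 + 10*√349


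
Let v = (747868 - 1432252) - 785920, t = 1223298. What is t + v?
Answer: -247006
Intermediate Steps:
v = -1470304 (v = -684384 - 785920 = -1470304)
t + v = 1223298 - 1470304 = -247006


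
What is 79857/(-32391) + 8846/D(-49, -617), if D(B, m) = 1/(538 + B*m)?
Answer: 979648748461/3599 ≈ 2.7220e+8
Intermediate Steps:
79857/(-32391) + 8846/D(-49, -617) = 79857/(-32391) + 8846/(1/(538 - 49*(-617))) = 79857*(-1/32391) + 8846/(1/(538 + 30233)) = -8873/3599 + 8846/(1/30771) = -8873/3599 + 8846*30771 = -8873/3599 + 272200266 = 979648748461/3599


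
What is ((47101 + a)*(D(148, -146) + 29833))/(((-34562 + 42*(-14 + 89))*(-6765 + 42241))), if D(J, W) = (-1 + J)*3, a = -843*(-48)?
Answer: -1325471405/557186056 ≈ -2.3789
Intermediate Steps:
a = 40464
D(J, W) = -3 + 3*J
((47101 + a)*(D(148, -146) + 29833))/(((-34562 + 42*(-14 + 89))*(-6765 + 42241))) = ((47101 + 40464)*((-3 + 3*148) + 29833))/(((-34562 + 42*(-14 + 89))*(-6765 + 42241))) = (87565*((-3 + 444) + 29833))/(((-34562 + 42*75)*35476)) = (87565*(441 + 29833))/(((-34562 + 3150)*35476)) = (87565*30274)/((-31412*35476)) = 2650942810/(-1114372112) = 2650942810*(-1/1114372112) = -1325471405/557186056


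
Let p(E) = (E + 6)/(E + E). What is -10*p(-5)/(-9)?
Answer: -⅑ ≈ -0.11111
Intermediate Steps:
p(E) = (6 + E)/(2*E) (p(E) = (6 + E)/((2*E)) = (6 + E)*(1/(2*E)) = (6 + E)/(2*E))
-10*p(-5)/(-9) = -5*(6 - 5)/(-5)/(-9) = -5*(-1)/5*(-⅑) = -10*(-⅒)*(-⅑) = 1*(-⅑) = -⅑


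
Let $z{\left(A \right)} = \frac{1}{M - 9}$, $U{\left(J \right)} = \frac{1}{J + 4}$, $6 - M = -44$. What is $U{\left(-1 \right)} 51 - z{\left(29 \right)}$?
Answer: $\frac{696}{41} \approx 16.976$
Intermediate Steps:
$M = 50$ ($M = 6 - -44 = 6 + 44 = 50$)
$U{\left(J \right)} = \frac{1}{4 + J}$
$z{\left(A \right)} = \frac{1}{41}$ ($z{\left(A \right)} = \frac{1}{50 - 9} = \frac{1}{41}$)
$U{\left(-1 \right)} 51 - z{\left(29 \right)} = \frac{1}{4 - 1} \cdot 51 - \frac{1}{41} = \frac{1}{3} \cdot 51 - \frac{1}{41} = 17 - \frac{1}{41} = \frac{696}{41}$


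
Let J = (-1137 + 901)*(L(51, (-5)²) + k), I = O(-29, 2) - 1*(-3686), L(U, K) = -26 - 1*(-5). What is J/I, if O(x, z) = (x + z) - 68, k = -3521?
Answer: 119416/513 ≈ 232.78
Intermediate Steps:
O(x, z) = -68 + x + z
L(U, K) = -21 (L(U, K) = -26 + 5 = -21)
I = 3591 (I = (-68 - 29 + 2) - 1*(-3686) = -95 + 3686 = 3591)
J = 835912 (J = (-1137 + 901)*(-21 - 3521) = -236*(-3542) = 835912)
J/I = 835912/3591 = 835912*(1/3591) = 119416/513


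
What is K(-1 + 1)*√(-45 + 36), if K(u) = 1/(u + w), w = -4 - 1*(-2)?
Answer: -3*I/2 ≈ -1.5*I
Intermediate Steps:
w = -2 (w = -4 + 2 = -2)
K(u) = 1/(-2 + u) (K(u) = 1/(u - 2) = 1/(-2 + u))
K(-1 + 1)*√(-45 + 36) = √(-45 + 36)/(-2 + (-1 + 1)) = √(-9)/(-2 + 0) = (3*I)/(-2) = -3*I/2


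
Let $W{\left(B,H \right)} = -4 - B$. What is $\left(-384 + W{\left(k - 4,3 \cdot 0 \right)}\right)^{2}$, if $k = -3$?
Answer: $145161$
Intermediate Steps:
$\left(-384 + W{\left(k - 4,3 \cdot 0 \right)}\right)^{2} = \left(-384 - \left(1 - 4\right)\right)^{2} = \left(-384 - -3\right)^{2} = \left(-384 + \left(-4 + 7\right)\right)^{2} = \left(-384 + 3\right)^{2} = \left(-381\right)^{2} = 145161$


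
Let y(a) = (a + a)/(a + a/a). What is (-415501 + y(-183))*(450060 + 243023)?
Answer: -26205751007864/91 ≈ -2.8798e+11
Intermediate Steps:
y(a) = 2*a/(1 + a) (y(a) = (2*a)/(a + 1) = (2*a)/(1 + a) = 2*a/(1 + a))
(-415501 + y(-183))*(450060 + 243023) = (-415501 + 2*(-183)/(1 - 183))*(450060 + 243023) = (-415501 + 2*(-183)/(-182))*693083 = (-415501 + 2*(-183)*(-1/182))*693083 = (-415501 + 183/91)*693083 = -37810408/91*693083 = -26205751007864/91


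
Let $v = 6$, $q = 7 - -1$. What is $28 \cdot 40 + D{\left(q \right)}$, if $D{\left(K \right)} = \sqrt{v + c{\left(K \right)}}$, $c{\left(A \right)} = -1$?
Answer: $1120 + \sqrt{5} \approx 1122.2$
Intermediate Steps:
$q = 8$ ($q = 7 + 1 = 8$)
$D{\left(K \right)} = \sqrt{5}$ ($D{\left(K \right)} = \sqrt{6 - 1} = \sqrt{5}$)
$28 \cdot 40 + D{\left(q \right)} = 28 \cdot 40 + \sqrt{5} = 1120 + \sqrt{5}$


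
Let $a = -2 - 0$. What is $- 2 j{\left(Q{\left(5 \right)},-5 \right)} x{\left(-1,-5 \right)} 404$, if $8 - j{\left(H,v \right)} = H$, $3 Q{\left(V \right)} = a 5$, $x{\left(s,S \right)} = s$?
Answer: $\frac{27472}{3} \approx 9157.3$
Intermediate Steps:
$a = -2$ ($a = -2 + 0 = -2$)
$Q{\left(V \right)} = - \frac{10}{3}$ ($Q{\left(V \right)} = \frac{\left(-2\right) 5}{3} = \frac{1}{3} \left(-10\right) = - \frac{10}{3}$)
$j{\left(H,v \right)} = 8 - H$
$- 2 j{\left(Q{\left(5 \right)},-5 \right)} x{\left(-1,-5 \right)} 404 = - 2 \left(8 - - \frac{10}{3}\right) \left(-1\right) 404 = - 2 \left(8 + \frac{10}{3}\right) \left(-1\right) 404 = \left(-2\right) \frac{34}{3} \left(-1\right) 404 = \left(- \frac{68}{3}\right) \left(-1\right) 404 = \frac{68}{3} \cdot 404 = \frac{27472}{3}$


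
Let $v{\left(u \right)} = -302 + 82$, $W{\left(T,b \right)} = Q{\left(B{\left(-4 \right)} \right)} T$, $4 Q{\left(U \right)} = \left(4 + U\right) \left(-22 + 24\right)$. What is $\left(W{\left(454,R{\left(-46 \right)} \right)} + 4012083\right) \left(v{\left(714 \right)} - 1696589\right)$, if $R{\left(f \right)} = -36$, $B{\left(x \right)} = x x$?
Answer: $-6815442056007$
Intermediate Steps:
$B{\left(x \right)} = x^{2}$
$Q{\left(U \right)} = 2 + \frac{U}{2}$ ($Q{\left(U \right)} = \frac{\left(4 + U\right) \left(-22 + 24\right)}{4} = \frac{\left(4 + U\right) 2}{4} = \frac{8 + 2 U}{4} = 2 + \frac{U}{2}$)
$W{\left(T,b \right)} = 10 T$ ($W{\left(T,b \right)} = \left(2 + \frac{\left(-4\right)^{2}}{2}\right) T = \left(2 + \frac{1}{2} \cdot 16\right) T = \left(2 + 8\right) T = 10 T$)
$v{\left(u \right)} = -220$
$\left(W{\left(454,R{\left(-46 \right)} \right)} + 4012083\right) \left(v{\left(714 \right)} - 1696589\right) = \left(10 \cdot 454 + 4012083\right) \left(-220 - 1696589\right) = \left(4540 + 4012083\right) \left(-1696809\right) = 4016623 \left(-1696809\right) = -6815442056007$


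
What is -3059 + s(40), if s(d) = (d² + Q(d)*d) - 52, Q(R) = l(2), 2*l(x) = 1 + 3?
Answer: -1431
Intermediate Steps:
l(x) = 2 (l(x) = (1 + 3)/2 = (½)*4 = 2)
Q(R) = 2
s(d) = -52 + d² + 2*d (s(d) = (d² + 2*d) - 52 = -52 + d² + 2*d)
-3059 + s(40) = -3059 + (-52 + 40² + 2*40) = -3059 + (-52 + 1600 + 80) = -3059 + 1628 = -1431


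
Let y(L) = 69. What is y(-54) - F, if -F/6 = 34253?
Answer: 205587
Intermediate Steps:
F = -205518 (F = -6*34253 = -205518)
y(-54) - F = 69 - 1*(-205518) = 69 + 205518 = 205587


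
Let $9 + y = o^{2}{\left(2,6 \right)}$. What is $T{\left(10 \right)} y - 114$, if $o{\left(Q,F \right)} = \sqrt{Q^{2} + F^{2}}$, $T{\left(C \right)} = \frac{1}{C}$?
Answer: $- \frac{1109}{10} \approx -110.9$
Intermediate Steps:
$o{\left(Q,F \right)} = \sqrt{F^{2} + Q^{2}}$
$y = 31$ ($y = -9 + \left(\sqrt{6^{2} + 2^{2}}\right)^{2} = -9 + \left(\sqrt{36 + 4}\right)^{2} = -9 + \left(\sqrt{40}\right)^{2} = -9 + \left(2 \sqrt{10}\right)^{2} = -9 + 40 = 31$)
$T{\left(10 \right)} y - 114 = \frac{1}{10} \cdot 31 - 114 = \frac{31}{10} - 114 = - \frac{1109}{10}$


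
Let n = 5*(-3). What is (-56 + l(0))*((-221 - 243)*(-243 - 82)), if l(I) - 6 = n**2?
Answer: 26390000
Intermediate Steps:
n = -15
l(I) = 231 (l(I) = 6 + (-15)**2 = 6 + 225 = 231)
(-56 + l(0))*((-221 - 243)*(-243 - 82)) = (-56 + 231)*((-221 - 243)*(-243 - 82)) = 175*(-464*(-325)) = 175*150800 = 26390000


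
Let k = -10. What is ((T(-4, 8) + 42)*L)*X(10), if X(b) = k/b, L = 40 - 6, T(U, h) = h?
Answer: -1700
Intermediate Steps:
L = 34
X(b) = -10/b
((T(-4, 8) + 42)*L)*X(10) = ((8 + 42)*34)*(-10/10) = (50*34)*(-10*⅒) = 1700*(-1) = -1700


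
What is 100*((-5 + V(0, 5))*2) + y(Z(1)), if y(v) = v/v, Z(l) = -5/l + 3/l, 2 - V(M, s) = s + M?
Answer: -1599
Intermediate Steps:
V(M, s) = 2 - M - s (V(M, s) = 2 - (s + M) = 2 - (M + s) = 2 + (-M - s) = 2 - M - s)
Z(l) = -2/l
y(v) = 1
100*((-5 + V(0, 5))*2) + y(Z(1)) = 100*((-5 + (2 - 1*0 - 1*5))*2) + 1 = 100*((-5 + (2 + 0 - 5))*2) + 1 = 100*((-5 - 3)*2) + 1 = 100*(-8*2) + 1 = 100*(-16) + 1 = -1600 + 1 = -1599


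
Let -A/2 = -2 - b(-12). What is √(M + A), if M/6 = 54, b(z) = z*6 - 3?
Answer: √178 ≈ 13.342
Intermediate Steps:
b(z) = -3 + 6*z (b(z) = 6*z - 3 = -3 + 6*z)
M = 324 (M = 6*54 = 324)
A = -146 (A = -2*(-2 - (-3 + 6*(-12))) = -2*(-2 - (-3 - 72)) = -2*(-2 - 1*(-75)) = -2*(-2 + 75) = -2*73 = -146)
√(M + A) = √(324 - 146) = √178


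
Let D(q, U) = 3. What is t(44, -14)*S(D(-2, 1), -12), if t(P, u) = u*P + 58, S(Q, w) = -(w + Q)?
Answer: -5022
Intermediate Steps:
S(Q, w) = -Q - w (S(Q, w) = -(Q + w) = -Q - w)
t(P, u) = 58 + P*u (t(P, u) = P*u + 58 = 58 + P*u)
t(44, -14)*S(D(-2, 1), -12) = (58 + 44*(-14))*(-1*3 - 1*(-12)) = (58 - 616)*(-3 + 12) = -558*9 = -5022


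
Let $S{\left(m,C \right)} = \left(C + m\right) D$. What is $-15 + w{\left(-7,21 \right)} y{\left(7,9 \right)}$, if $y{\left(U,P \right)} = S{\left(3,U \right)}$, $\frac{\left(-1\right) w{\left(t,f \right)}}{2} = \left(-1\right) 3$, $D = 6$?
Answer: $345$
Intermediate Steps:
$w{\left(t,f \right)} = 6$ ($w{\left(t,f \right)} = - 2 \left(\left(-1\right) 3\right) = \left(-2\right) \left(-3\right) = 6$)
$S{\left(m,C \right)} = 6 C + 6 m$ ($S{\left(m,C \right)} = \left(C + m\right) 6 = 6 C + 6 m$)
$y{\left(U,P \right)} = 18 + 6 U$ ($y{\left(U,P \right)} = 6 U + 6 \cdot 3 = 6 U + 18 = 18 + 6 U$)
$-15 + w{\left(-7,21 \right)} y{\left(7,9 \right)} = -15 + 6 \left(18 + 6 \cdot 7\right) = -15 + 6 \left(18 + 42\right) = -15 + 6 \cdot 60 = -15 + 360 = 345$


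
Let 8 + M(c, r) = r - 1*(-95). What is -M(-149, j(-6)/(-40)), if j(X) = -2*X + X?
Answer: -1737/20 ≈ -86.850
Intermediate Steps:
j(X) = -X
M(c, r) = 87 + r (M(c, r) = -8 + (r - 1*(-95)) = -8 + (r + 95) = -8 + (95 + r) = 87 + r)
-M(-149, j(-6)/(-40)) = -(87 - 1*(-6)/(-40)) = -(87 + 6*(-1/40)) = -(87 - 3/20) = -1*1737/20 = -1737/20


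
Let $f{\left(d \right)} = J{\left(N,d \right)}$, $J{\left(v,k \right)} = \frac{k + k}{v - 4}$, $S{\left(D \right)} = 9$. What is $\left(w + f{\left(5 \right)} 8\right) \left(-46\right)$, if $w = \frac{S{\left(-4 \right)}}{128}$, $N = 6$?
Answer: $- \frac{117967}{64} \approx -1843.2$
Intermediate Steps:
$J{\left(v,k \right)} = \frac{2 k}{-4 + v}$
$f{\left(d \right)} = d$ ($f{\left(d \right)} = \frac{2 d}{-4 + 6} = \frac{2 d}{2} = 2 d \frac{1}{2} = d$)
$w = \frac{9}{128} \approx 0.070313$
$\left(w + f{\left(5 \right)} 8\right) \left(-46\right) = \left(\frac{9}{128} + 5 \cdot 8\right) \left(-46\right) = \left(\frac{9}{128} + 40\right) \left(-46\right) = \frac{5129}{128} \left(-46\right) = - \frac{117967}{64}$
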